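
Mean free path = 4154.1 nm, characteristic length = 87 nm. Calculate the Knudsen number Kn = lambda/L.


Knudsen number Kn = lambda / L
Kn = 4154.1 / 87
Kn = 47.7483

47.7483


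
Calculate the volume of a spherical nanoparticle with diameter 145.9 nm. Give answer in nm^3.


Radius r = 145.9/2 = 72.95 nm
Volume V = (4/3) * pi * r^3
V = (4/3) * pi * (72.95)^3
V = 1626164.58 nm^3

1626164.58


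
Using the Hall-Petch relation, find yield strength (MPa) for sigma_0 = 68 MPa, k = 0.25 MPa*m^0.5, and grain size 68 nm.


d = 68 nm = 6.8e-08 m
sqrt(d) = 0.0002607681
Hall-Petch contribution = k / sqrt(d) = 0.25 / 0.0002607681 = 958.7 MPa
sigma = sigma_0 + k/sqrt(d) = 68 + 958.7 = 1026.7 MPa

1026.7


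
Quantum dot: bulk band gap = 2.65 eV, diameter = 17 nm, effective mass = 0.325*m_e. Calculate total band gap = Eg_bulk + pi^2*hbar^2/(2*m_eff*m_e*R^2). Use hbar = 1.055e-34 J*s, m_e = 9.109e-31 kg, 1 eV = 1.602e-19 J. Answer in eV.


Radius R = 17/2 nm = 8.5e-09 m
Confinement energy dE = pi^2 * hbar^2 / (2 * m_eff * m_e * R^2)
dE = pi^2 * (1.055e-34)^2 / (2 * 0.325 * 9.109e-31 * (8.5e-09)^2) J, divided by 1.602e-19 J/eV
dE = 0.016 eV
Total band gap = E_g(bulk) + dE = 2.65 + 0.016 = 2.666 eV

2.666


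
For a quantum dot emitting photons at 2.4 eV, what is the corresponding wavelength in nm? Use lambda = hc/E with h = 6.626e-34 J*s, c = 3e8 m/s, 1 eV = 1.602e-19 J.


Convert energy: E = 2.4 eV = 2.4 * 1.602e-19 = 3.8448e-19 J
lambda = h*c / E = 6.626e-34 * 3e8 / 3.8448e-19
lambda = 5.1701e-07 m = 517.0 nm

517.0


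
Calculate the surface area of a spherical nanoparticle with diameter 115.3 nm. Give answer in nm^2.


Radius r = 115.3/2 = 57.65 nm
Surface area SA = 4 * pi * r^2
SA = 4 * pi * (57.65)^2
SA = 41764.62 nm^2

41764.62


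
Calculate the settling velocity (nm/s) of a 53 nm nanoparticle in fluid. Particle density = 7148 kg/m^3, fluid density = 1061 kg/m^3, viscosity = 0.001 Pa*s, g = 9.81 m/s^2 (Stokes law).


Radius R = 53/2 nm = 2.65e-08 m
Density difference = 7148 - 1061 = 6087 kg/m^3
v = 2 * R^2 * (rho_p - rho_f) * g / (9 * eta)
v = 2 * (2.65e-08)^2 * 6087 * 9.81 / (9 * 0.001)
v = 9.31862e-09 m/s = 9.3186 nm/s

9.3186


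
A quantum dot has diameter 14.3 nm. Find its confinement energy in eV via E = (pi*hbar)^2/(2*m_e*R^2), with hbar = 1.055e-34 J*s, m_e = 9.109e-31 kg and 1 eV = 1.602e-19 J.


Radius R = 14.3/2 = 7.15 nm = 7.15e-09 m
E = (pi * 1.055e-34)^2 / (2 * 9.109e-31 * (7.15e-09)^2)
E(J) = 1.17948e-21
E = E(J) / 1.602e-19 = 0.0074 eV

0.0074


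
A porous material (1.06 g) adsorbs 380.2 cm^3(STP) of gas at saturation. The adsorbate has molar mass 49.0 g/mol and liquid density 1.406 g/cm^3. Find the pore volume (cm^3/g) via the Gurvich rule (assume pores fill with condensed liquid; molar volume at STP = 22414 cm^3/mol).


Moles adsorbed n = V_ads / 22414 = 380.2 / 22414 = 1.696261e-02 mol
Liquid volume V_liq = n * M / rho_liq = 1.696261e-02 * 49.0 / 1.406 = 0.59116 cm^3
Specific pore volume V_pore = V_liq / m_sample = 0.59116 / 1.06
V_pore = 0.5577 cm^3/g

0.5577


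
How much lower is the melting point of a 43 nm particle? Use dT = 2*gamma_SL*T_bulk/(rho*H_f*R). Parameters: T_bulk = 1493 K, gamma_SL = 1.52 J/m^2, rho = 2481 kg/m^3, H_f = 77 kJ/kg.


Radius R = 43/2 = 21.5 nm = 2.15e-08 m
Convert H_f = 77 kJ/kg = 77000 J/kg
dT = 2 * gamma_SL * T_bulk / (rho * H_f * R)
dT = 2 * 1.52 * 1493 / (2481 * 77000 * 2.15e-08)
dT = 1105.0 K

1105.0


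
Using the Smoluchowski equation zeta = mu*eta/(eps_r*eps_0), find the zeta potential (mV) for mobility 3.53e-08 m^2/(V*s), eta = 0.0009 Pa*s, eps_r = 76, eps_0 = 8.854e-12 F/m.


Smoluchowski equation: zeta = mu * eta / (eps_r * eps_0)
zeta = 3.53e-08 * 0.0009 / (76 * 8.854e-12)
zeta = 0.047213 V = 47.21 mV

47.21


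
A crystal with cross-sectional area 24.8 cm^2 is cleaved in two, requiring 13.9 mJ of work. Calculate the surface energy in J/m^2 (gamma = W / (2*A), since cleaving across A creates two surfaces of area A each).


Convert: A = 24.8 cm^2 = 0.00248 m^2, W = 13.9 mJ = 0.0139 J
Cleaving exposes two faces of area A, so total new surface = 2*A and gamma = W / (2*A)
gamma = 0.0139 / (2 * 0.00248)
gamma = 2.802 J/m^2

2.802


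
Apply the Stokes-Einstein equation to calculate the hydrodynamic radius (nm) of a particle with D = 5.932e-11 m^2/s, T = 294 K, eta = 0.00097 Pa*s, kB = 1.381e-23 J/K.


Stokes-Einstein: R = kB*T / (6*pi*eta*D)
R = 1.381e-23 * 294 / (6 * pi * 0.00097 * 5.932e-11)
R = 3.74341e-09 m = 3.74 nm

3.74


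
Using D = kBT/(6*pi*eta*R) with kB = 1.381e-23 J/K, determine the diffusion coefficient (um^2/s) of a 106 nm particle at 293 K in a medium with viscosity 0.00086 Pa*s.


Radius R = 106/2 = 53 nm = 5.3e-08 m
D = kB*T / (6*pi*eta*R)
D = 1.381e-23 * 293 / (6 * pi * 0.00086 * 5.3e-08)
D = 4.70962e-12 m^2/s = 4.71 um^2/s

4.71


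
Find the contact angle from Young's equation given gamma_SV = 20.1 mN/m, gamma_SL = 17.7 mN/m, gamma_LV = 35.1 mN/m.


cos(theta) = (gamma_SV - gamma_SL) / gamma_LV
cos(theta) = (20.1 - 17.7) / 35.1
cos(theta) = 0.068376
theta = arccos(0.068376) = 86.08 degrees

86.08


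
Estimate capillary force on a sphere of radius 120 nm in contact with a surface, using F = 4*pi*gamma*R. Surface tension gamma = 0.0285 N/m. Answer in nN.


Convert radius: R = 120 nm = 1.2e-07 m
F = 4 * pi * gamma * R
F = 4 * pi * 0.0285 * 1.2e-07
F = 4.2977e-08 N = 42.977 nN

42.977


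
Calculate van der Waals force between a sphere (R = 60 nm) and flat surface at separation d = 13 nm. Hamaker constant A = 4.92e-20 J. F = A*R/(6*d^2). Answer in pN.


Convert to SI: R = 60 nm = 6e-08 m, d = 13 nm = 1.3e-08 m
F = A * R / (6 * d^2)
F = 4.92e-20 * 6e-08 / (6 * (1.3e-08)^2)
F = 2.91124e-12 N = 2.911 pN

2.911


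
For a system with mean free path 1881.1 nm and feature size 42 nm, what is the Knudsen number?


Knudsen number Kn = lambda / L
Kn = 1881.1 / 42
Kn = 44.7881

44.7881


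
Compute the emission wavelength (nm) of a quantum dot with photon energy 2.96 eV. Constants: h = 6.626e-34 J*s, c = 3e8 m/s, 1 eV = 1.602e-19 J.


Convert energy: E = 2.96 eV = 2.96 * 1.602e-19 = 4.74192e-19 J
lambda = h*c / E = 6.626e-34 * 3e8 / 4.74192e-19
lambda = 4.19197e-07 m = 419.2 nm

419.2


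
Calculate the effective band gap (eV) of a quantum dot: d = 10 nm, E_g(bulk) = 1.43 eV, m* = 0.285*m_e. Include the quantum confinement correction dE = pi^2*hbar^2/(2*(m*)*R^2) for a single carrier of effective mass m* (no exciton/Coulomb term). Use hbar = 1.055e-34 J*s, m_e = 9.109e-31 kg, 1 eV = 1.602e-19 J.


Radius R = 10/2 nm = 5e-09 m
Confinement energy dE = pi^2 * hbar^2 / (2 * m_eff * m_e * R^2)
dE = pi^2 * (1.055e-34)^2 / (2 * 0.285 * 9.109e-31 * (5e-09)^2) J, divided by 1.602e-19 J/eV
dE = 0.0528 eV
Total band gap = E_g(bulk) + dE = 1.43 + 0.0528 = 1.4828 eV

1.4828


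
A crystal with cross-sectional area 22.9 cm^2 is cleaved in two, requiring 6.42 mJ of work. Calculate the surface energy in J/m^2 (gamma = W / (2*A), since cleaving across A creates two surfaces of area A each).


Convert: A = 22.9 cm^2 = 0.00229 m^2, W = 6.42 mJ = 0.00642 J
Cleaving exposes two faces of area A, so total new surface = 2*A and gamma = W / (2*A)
gamma = 0.00642 / (2 * 0.00229)
gamma = 1.402 J/m^2

1.402


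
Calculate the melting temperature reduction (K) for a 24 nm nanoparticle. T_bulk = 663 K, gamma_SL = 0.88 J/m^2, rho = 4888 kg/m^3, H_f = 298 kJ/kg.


Radius R = 24/2 = 12 nm = 1.2e-08 m
Convert H_f = 298 kJ/kg = 298000 J/kg
dT = 2 * gamma_SL * T_bulk / (rho * H_f * R)
dT = 2 * 0.88 * 663 / (4888 * 298000 * 1.2e-08)
dT = 66.8 K

66.8


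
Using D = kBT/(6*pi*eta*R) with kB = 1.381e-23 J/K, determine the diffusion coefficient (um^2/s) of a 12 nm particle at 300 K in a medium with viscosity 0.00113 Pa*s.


Radius R = 12/2 = 6 nm = 6e-09 m
D = kB*T / (6*pi*eta*R)
D = 1.381e-23 * 300 / (6 * pi * 0.00113 * 6e-09)
D = 3.24178e-11 m^2/s = 32.418 um^2/s

32.418


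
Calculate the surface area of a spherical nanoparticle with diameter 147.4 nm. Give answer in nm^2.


Radius r = 147.4/2 = 73.7 nm
Surface area SA = 4 * pi * r^2
SA = 4 * pi * (73.7)^2
SA = 68256.63 nm^2

68256.63


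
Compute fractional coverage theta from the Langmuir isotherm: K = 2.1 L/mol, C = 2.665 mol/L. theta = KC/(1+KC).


Langmuir isotherm: theta = K*C / (1 + K*C)
K*C = 2.1 * 2.665 = 5.5965
theta = 5.5965 / (1 + 5.5965) = 5.5965 / 6.5965
theta = 0.8484

0.8484


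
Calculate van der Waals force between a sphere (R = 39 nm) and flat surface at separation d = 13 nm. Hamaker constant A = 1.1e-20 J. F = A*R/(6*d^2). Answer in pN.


Convert to SI: R = 39 nm = 3.9e-08 m, d = 13 nm = 1.3e-08 m
F = A * R / (6 * d^2)
F = 1.1e-20 * 3.9e-08 / (6 * (1.3e-08)^2)
F = 4.23077e-13 N = 0.423 pN

0.423


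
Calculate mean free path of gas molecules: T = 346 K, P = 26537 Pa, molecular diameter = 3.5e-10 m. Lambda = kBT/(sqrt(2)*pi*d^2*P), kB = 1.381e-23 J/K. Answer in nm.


Mean free path: lambda = kB*T / (sqrt(2) * pi * d^2 * P)
lambda = 1.381e-23 * 346 / (sqrt(2) * pi * (3.5e-10)^2 * 26537)
lambda = 3.30839e-07 m
lambda = 330.84 nm

330.84


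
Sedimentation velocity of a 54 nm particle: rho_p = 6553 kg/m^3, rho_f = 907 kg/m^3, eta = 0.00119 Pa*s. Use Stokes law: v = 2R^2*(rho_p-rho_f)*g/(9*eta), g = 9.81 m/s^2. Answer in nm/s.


Radius R = 54/2 nm = 2.7e-08 m
Density difference = 6553 - 907 = 5646 kg/m^3
v = 2 * R^2 * (rho_p - rho_f) * g / (9 * eta)
v = 2 * (2.7e-08)^2 * 5646 * 9.81 / (9 * 0.00119)
v = 7.54011e-09 m/s = 7.5401 nm/s

7.5401


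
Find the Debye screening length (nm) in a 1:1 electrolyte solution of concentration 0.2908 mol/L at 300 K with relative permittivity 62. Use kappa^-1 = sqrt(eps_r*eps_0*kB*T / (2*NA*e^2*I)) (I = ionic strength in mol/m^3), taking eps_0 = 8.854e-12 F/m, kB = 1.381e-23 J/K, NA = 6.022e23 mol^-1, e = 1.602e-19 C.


Ionic strength I = 0.2908 * 1^2 * 1000 = 290.8 mol/m^3
kappa^-1 = sqrt(62 * 8.854e-12 * 1.381e-23 * 300 / (2 * 6.022e23 * (1.602e-19)^2 * 290.8))
kappa^-1 = 0.503 nm

0.503


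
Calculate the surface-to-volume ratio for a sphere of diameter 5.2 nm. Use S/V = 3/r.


Radius r = 5.2/2 = 2.6 nm
S/V = 3 / r = 3 / 2.6
S/V = 1.1538 nm^-1

1.1538


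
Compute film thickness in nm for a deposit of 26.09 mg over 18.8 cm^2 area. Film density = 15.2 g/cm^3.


Convert: m = 26.09 mg = 2.6090e-05 kg, A = 18.8 cm^2 = 1.8800e-03 m^2, rho = 15.2 g/cm^3 = 15200 kg/m^3
t = m / (A * rho)
t = 2.6090e-05 / (1.8800e-03 * 15200)
t = 9.1300e-07 m = 913.0 nm

913.0


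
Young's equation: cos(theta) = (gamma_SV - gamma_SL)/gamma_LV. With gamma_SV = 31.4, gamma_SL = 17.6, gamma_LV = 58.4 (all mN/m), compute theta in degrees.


cos(theta) = (gamma_SV - gamma_SL) / gamma_LV
cos(theta) = (31.4 - 17.6) / 58.4
cos(theta) = 0.236301
theta = arccos(0.236301) = 76.33 degrees

76.33


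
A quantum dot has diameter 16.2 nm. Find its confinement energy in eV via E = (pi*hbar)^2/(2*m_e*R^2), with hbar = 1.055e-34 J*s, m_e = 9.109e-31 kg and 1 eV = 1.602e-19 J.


Radius R = 16.2/2 = 8.1 nm = 8.1e-09 m
E = (pi * 1.055e-34)^2 / (2 * 9.109e-31 * (8.1e-09)^2)
E(J) = 9.19039e-22
E = E(J) / 1.602e-19 = 0.0057 eV

0.0057


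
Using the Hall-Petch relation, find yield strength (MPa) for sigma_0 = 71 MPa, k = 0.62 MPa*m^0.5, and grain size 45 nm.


d = 45 nm = 4.5e-08 m
sqrt(d) = 0.000212132
Hall-Petch contribution = k / sqrt(d) = 0.62 / 0.000212132 = 2922.7 MPa
sigma = sigma_0 + k/sqrt(d) = 71 + 2922.7 = 2993.7 MPa

2993.7


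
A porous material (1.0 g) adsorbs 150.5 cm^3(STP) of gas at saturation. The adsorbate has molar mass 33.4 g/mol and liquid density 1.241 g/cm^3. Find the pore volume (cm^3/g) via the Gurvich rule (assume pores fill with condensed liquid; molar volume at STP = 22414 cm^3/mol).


Moles adsorbed n = V_ads / 22414 = 150.5 / 22414 = 6.714553e-03 mol
Liquid volume V_liq = n * M / rho_liq = 6.714553e-03 * 33.4 / 1.241 = 0.18071 cm^3
Specific pore volume V_pore = V_liq / m_sample = 0.18071 / 1.0
V_pore = 0.1807 cm^3/g

0.1807


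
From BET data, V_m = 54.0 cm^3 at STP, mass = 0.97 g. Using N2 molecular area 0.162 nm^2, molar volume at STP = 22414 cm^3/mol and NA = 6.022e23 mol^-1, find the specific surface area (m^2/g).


Number of moles in monolayer = V_m / 22414 = 54.0 / 22414 = 0.00240921
Number of molecules = moles * NA = 0.00240921 * 6.022e23
SA = molecules * sigma / mass
SA = (54.0 / 22414) * 6.022e23 * 0.162e-18 / 0.97
SA = 242.3 m^2/g

242.3


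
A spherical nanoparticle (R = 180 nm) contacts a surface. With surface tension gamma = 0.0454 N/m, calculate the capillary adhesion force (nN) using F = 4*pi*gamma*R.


Convert radius: R = 180 nm = 1.8e-07 m
F = 4 * pi * gamma * R
F = 4 * pi * 0.0454 * 1.8e-07
F = 1.02692e-07 N = 102.6924 nN

102.6924


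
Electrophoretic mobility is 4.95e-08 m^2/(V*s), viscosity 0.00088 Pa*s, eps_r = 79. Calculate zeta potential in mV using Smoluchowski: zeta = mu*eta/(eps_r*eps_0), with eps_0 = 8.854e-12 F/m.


Smoluchowski equation: zeta = mu * eta / (eps_r * eps_0)
zeta = 4.95e-08 * 0.00088 / (79 * 8.854e-12)
zeta = 0.062276 V = 62.28 mV

62.28


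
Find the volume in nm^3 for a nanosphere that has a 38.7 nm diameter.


Radius r = 38.7/2 = 19.35 nm
Volume V = (4/3) * pi * r^3
V = (4/3) * pi * (19.35)^3
V = 30348.1 nm^3

30348.1


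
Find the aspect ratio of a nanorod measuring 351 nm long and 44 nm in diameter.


Aspect ratio AR = length / diameter
AR = 351 / 44
AR = 7.98

7.98


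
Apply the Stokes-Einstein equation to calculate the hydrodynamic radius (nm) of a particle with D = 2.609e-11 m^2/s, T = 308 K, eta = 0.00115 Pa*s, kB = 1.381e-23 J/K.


Stokes-Einstein: R = kB*T / (6*pi*eta*D)
R = 1.381e-23 * 308 / (6 * pi * 0.00115 * 2.609e-11)
R = 7.52093e-09 m = 7.52 nm

7.52


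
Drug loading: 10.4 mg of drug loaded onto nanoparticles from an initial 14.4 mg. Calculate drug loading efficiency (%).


Drug loading efficiency = (drug loaded / drug initial) * 100
DLE = 10.4 / 14.4 * 100
DLE = 0.7222 * 100
DLE = 72.22%

72.22


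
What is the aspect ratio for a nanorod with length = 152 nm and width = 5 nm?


Aspect ratio AR = length / diameter
AR = 152 / 5
AR = 30.4

30.4


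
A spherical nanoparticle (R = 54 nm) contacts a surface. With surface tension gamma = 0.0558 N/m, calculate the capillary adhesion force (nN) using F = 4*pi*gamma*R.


Convert radius: R = 54 nm = 5.4e-08 m
F = 4 * pi * gamma * R
F = 4 * pi * 0.0558 * 5.4e-08
F = 3.7865e-08 N = 37.865 nN

37.865


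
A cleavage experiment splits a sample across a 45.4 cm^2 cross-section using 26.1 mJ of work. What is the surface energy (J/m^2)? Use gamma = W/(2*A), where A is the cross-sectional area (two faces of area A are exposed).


Convert: A = 45.4 cm^2 = 0.00454 m^2, W = 26.1 mJ = 0.0261 J
Cleaving exposes two faces of area A, so total new surface = 2*A and gamma = W / (2*A)
gamma = 0.0261 / (2 * 0.00454)
gamma = 2.874 J/m^2

2.874


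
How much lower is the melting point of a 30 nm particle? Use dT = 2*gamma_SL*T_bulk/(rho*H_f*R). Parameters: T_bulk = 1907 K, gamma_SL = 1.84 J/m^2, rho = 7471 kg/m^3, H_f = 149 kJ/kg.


Radius R = 30/2 = 15 nm = 1.5e-08 m
Convert H_f = 149 kJ/kg = 149000 J/kg
dT = 2 * gamma_SL * T_bulk / (rho * H_f * R)
dT = 2 * 1.84 * 1907 / (7471 * 149000 * 1.5e-08)
dT = 420.3 K

420.3


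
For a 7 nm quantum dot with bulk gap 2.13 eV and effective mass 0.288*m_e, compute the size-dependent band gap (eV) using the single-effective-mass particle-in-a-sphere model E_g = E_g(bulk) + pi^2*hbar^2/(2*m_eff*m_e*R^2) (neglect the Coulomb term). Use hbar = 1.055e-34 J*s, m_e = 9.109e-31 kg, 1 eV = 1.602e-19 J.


Radius R = 7/2 nm = 3.5e-09 m
Confinement energy dE = pi^2 * hbar^2 / (2 * m_eff * m_e * R^2)
dE = pi^2 * (1.055e-34)^2 / (2 * 0.288 * 9.109e-31 * (3.5e-09)^2) J, divided by 1.602e-19 J/eV
dE = 0.1067 eV
Total band gap = E_g(bulk) + dE = 2.13 + 0.1067 = 2.2367 eV

2.2367


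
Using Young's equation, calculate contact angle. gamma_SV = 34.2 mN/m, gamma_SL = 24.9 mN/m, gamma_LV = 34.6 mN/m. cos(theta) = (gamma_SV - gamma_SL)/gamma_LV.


cos(theta) = (gamma_SV - gamma_SL) / gamma_LV
cos(theta) = (34.2 - 24.9) / 34.6
cos(theta) = 0.268786
theta = arccos(0.268786) = 74.41 degrees

74.41


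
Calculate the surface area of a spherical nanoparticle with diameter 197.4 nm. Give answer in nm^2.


Radius r = 197.4/2 = 98.7 nm
Surface area SA = 4 * pi * r^2
SA = 4 * pi * (98.7)^2
SA = 122417.69 nm^2

122417.69


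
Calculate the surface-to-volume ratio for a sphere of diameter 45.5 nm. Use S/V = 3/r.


Radius r = 45.5/2 = 22.75 nm
S/V = 3 / r = 3 / 22.75
S/V = 0.1319 nm^-1

0.1319


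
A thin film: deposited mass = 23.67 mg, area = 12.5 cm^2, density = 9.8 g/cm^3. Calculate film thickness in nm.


Convert: m = 23.67 mg = 2.3670e-05 kg, A = 12.5 cm^2 = 1.2500e-03 m^2, rho = 9.8 g/cm^3 = 9800 kg/m^3
t = m / (A * rho)
t = 2.3670e-05 / (1.2500e-03 * 9800)
t = 1.9322e-06 m = 1932.2 nm

1932.2


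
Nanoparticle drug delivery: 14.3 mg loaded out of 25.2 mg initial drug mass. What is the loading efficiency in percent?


Drug loading efficiency = (drug loaded / drug initial) * 100
DLE = 14.3 / 25.2 * 100
DLE = 0.5675 * 100
DLE = 56.75%

56.75


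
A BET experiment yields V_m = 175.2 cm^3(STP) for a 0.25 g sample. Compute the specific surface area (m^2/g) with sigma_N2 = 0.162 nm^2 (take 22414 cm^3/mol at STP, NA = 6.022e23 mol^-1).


Number of moles in monolayer = V_m / 22414 = 175.2 / 22414 = 0.00781654
Number of molecules = moles * NA = 0.00781654 * 6.022e23
SA = molecules * sigma / mass
SA = (175.2 / 22414) * 6.022e23 * 0.162e-18 / 0.25
SA = 3050.2 m^2/g

3050.2


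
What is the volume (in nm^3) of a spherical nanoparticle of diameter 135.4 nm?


Radius r = 135.4/2 = 67.7 nm
Volume V = (4/3) * pi * r^3
V = (4/3) * pi * (67.7)^3
V = 1299734.41 nm^3

1299734.41


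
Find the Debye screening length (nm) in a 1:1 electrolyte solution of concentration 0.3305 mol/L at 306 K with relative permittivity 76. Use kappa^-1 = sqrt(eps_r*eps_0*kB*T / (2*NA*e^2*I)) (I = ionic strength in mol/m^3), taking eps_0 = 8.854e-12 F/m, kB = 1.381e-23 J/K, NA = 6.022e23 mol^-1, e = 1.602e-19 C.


Ionic strength I = 0.3305 * 1^2 * 1000 = 330.5 mol/m^3
kappa^-1 = sqrt(76 * 8.854e-12 * 1.381e-23 * 306 / (2 * 6.022e23 * (1.602e-19)^2 * 330.5))
kappa^-1 = 0.528 nm

0.528


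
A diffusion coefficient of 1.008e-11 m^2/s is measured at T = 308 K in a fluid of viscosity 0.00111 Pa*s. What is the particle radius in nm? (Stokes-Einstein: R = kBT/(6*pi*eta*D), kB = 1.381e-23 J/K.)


Stokes-Einstein: R = kB*T / (6*pi*eta*D)
R = 1.381e-23 * 308 / (6 * pi * 0.00111 * 1.008e-11)
R = 2.01679e-08 m = 20.17 nm

20.17


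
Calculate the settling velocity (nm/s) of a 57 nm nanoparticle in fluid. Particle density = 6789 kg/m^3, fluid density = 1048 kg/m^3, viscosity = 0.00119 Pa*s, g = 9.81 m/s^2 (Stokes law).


Radius R = 57/2 nm = 2.85e-08 m
Density difference = 6789 - 1048 = 5741 kg/m^3
v = 2 * R^2 * (rho_p - rho_f) * g / (9 * eta)
v = 2 * (2.85e-08)^2 * 5741 * 9.81 / (9 * 0.00119)
v = 8.54254e-09 m/s = 8.5425 nm/s

8.5425


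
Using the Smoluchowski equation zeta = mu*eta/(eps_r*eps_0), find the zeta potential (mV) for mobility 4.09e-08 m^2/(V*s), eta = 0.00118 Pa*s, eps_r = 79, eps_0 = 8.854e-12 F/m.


Smoluchowski equation: zeta = mu * eta / (eps_r * eps_0)
zeta = 4.09e-08 * 0.00118 / (79 * 8.854e-12)
zeta = 0.068998 V = 69.0 mV

69.0


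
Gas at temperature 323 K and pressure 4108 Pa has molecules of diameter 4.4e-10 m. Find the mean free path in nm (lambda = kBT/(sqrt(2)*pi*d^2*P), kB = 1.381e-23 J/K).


Mean free path: lambda = kB*T / (sqrt(2) * pi * d^2 * P)
lambda = 1.381e-23 * 323 / (sqrt(2) * pi * (4.4e-10)^2 * 4108)
lambda = 1.2624e-06 m
lambda = 1262.4 nm

1262.4


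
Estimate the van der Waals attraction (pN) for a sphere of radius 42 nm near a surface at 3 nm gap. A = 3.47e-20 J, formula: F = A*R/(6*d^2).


Convert to SI: R = 42 nm = 4.2e-08 m, d = 3 nm = 3e-09 m
F = A * R / (6 * d^2)
F = 3.47e-20 * 4.2e-08 / (6 * (3e-09)^2)
F = 2.69889e-11 N = 26.989 pN

26.989


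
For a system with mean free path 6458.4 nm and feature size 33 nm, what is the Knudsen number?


Knudsen number Kn = lambda / L
Kn = 6458.4 / 33
Kn = 195.7091

195.7091


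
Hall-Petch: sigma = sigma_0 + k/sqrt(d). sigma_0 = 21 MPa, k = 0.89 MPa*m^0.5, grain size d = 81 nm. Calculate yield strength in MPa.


d = 81 nm = 8.1e-08 m
sqrt(d) = 0.000284605
Hall-Petch contribution = k / sqrt(d) = 0.89 / 0.000284605 = 3127.1 MPa
sigma = sigma_0 + k/sqrt(d) = 21 + 3127.1 = 3148.1 MPa

3148.1


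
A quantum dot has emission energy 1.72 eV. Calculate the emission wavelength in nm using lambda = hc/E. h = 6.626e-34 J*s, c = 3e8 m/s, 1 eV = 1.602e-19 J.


Convert energy: E = 1.72 eV = 1.72 * 1.602e-19 = 2.75544e-19 J
lambda = h*c / E = 6.626e-34 * 3e8 / 2.75544e-19
lambda = 7.21409e-07 m = 721.4 nm

721.4


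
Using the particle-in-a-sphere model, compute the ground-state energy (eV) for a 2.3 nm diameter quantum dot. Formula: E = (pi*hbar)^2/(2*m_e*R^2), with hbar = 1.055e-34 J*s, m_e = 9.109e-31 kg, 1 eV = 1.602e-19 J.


Radius R = 2.3/2 = 1.15 nm = 1.15e-09 m
E = (pi * 1.055e-34)^2 / (2 * 9.109e-31 * (1.15e-09)^2)
E(J) = 4.55941e-20
E = E(J) / 1.602e-19 = 0.2846 eV

0.2846


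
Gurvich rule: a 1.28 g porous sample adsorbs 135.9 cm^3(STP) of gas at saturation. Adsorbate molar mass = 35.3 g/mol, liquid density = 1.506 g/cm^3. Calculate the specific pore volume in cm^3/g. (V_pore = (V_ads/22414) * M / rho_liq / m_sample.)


Moles adsorbed n = V_ads / 22414 = 135.9 / 22414 = 6.063175e-03 mol
Liquid volume V_liq = n * M / rho_liq = 6.063175e-03 * 35.3 / 1.506 = 0.14212 cm^3
Specific pore volume V_pore = V_liq / m_sample = 0.14212 / 1.28
V_pore = 0.111 cm^3/g

0.111


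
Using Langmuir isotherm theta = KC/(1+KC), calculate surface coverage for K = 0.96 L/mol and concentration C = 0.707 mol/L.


Langmuir isotherm: theta = K*C / (1 + K*C)
K*C = 0.96 * 0.707 = 0.67872
theta = 0.67872 / (1 + 0.67872) = 0.67872 / 1.67872
theta = 0.4043

0.4043


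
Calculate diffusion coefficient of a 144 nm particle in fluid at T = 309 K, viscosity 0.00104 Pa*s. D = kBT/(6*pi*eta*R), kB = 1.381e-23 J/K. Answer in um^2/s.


Radius R = 144/2 = 72 nm = 7.2e-08 m
D = kB*T / (6*pi*eta*R)
D = 1.381e-23 * 309 / (6 * pi * 0.00104 * 7.2e-08)
D = 3.02333e-12 m^2/s = 3.023 um^2/s

3.023


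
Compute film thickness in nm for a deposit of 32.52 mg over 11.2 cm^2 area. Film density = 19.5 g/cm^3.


Convert: m = 32.52 mg = 3.2520e-05 kg, A = 11.2 cm^2 = 1.1200e-03 m^2, rho = 19.5 g/cm^3 = 19500 kg/m^3
t = m / (A * rho)
t = 3.2520e-05 / (1.1200e-03 * 19500)
t = 1.4890e-06 m = 1489.0 nm

1489.0


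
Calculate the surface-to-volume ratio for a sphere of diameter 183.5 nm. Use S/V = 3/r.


Radius r = 183.5/2 = 91.75 nm
S/V = 3 / r = 3 / 91.75
S/V = 0.0327 nm^-1

0.0327


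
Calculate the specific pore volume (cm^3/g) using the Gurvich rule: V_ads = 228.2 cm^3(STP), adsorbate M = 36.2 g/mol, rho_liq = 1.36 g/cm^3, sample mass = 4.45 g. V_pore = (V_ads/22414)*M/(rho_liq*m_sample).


Moles adsorbed n = V_ads / 22414 = 228.2 / 22414 = 1.018114e-02 mol
Liquid volume V_liq = n * M / rho_liq = 1.018114e-02 * 36.2 / 1.36 = 0.27100 cm^3
Specific pore volume V_pore = V_liq / m_sample = 0.27100 / 4.45
V_pore = 0.0609 cm^3/g

0.0609


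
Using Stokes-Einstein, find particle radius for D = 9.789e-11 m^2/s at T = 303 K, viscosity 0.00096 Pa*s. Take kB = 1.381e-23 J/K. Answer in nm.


Stokes-Einstein: R = kB*T / (6*pi*eta*D)
R = 1.381e-23 * 303 / (6 * pi * 0.00096 * 9.789e-11)
R = 2.36225e-09 m = 2.36 nm

2.36


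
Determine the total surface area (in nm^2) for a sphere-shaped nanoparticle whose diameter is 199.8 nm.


Radius r = 199.8/2 = 99.9 nm
Surface area SA = 4 * pi * r^2
SA = 4 * pi * (99.9)^2
SA = 125412.5 nm^2

125412.5


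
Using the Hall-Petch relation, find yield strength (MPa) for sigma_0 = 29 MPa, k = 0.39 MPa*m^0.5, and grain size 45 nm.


d = 45 nm = 4.5e-08 m
sqrt(d) = 0.000212132
Hall-Petch contribution = k / sqrt(d) = 0.39 / 0.000212132 = 1838.5 MPa
sigma = sigma_0 + k/sqrt(d) = 29 + 1838.5 = 1867.5 MPa

1867.5


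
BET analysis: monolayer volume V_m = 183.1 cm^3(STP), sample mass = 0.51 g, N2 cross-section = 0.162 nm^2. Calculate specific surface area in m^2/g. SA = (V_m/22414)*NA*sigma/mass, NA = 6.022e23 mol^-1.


Number of moles in monolayer = V_m / 22414 = 183.1 / 22414 = 0.008169
Number of molecules = moles * NA = 0.008169 * 6.022e23
SA = molecules * sigma / mass
SA = (183.1 / 22414) * 6.022e23 * 0.162e-18 / 0.51
SA = 1562.6 m^2/g

1562.6


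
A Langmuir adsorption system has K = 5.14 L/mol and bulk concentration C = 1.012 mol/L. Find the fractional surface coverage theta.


Langmuir isotherm: theta = K*C / (1 + K*C)
K*C = 5.14 * 1.012 = 5.20168
theta = 5.20168 / (1 + 5.20168) = 5.20168 / 6.20168
theta = 0.8388

0.8388


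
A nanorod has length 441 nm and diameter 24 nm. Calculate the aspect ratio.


Aspect ratio AR = length / diameter
AR = 441 / 24
AR = 18.38

18.38


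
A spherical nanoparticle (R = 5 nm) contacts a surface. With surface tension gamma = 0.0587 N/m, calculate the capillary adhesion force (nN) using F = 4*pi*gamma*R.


Convert radius: R = 5 nm = 5e-09 m
F = 4 * pi * gamma * R
F = 4 * pi * 0.0587 * 5e-09
F = 3.68823e-09 N = 3.6882 nN

3.6882


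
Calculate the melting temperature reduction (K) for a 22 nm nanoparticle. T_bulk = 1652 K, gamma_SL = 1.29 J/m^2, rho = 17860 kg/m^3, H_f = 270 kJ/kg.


Radius R = 22/2 = 11 nm = 1.1e-08 m
Convert H_f = 270 kJ/kg = 270000 J/kg
dT = 2 * gamma_SL * T_bulk / (rho * H_f * R)
dT = 2 * 1.29 * 1652 / (17860 * 270000 * 1.1e-08)
dT = 80.4 K

80.4


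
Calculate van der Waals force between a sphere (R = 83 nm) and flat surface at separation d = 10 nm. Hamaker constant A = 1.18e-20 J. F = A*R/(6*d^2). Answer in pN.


Convert to SI: R = 83 nm = 8.3e-08 m, d = 10 nm = 1e-08 m
F = A * R / (6 * d^2)
F = 1.18e-20 * 8.3e-08 / (6 * (1e-08)^2)
F = 1.63233e-12 N = 1.632 pN

1.632


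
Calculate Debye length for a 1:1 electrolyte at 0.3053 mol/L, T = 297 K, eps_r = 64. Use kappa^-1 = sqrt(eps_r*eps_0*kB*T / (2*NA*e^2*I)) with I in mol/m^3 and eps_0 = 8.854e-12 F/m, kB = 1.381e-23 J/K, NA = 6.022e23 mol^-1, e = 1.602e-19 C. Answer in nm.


Ionic strength I = 0.3053 * 1^2 * 1000 = 305.3 mol/m^3
kappa^-1 = sqrt(64 * 8.854e-12 * 1.381e-23 * 297 / (2 * 6.022e23 * (1.602e-19)^2 * 305.3))
kappa^-1 = 0.496 nm

0.496


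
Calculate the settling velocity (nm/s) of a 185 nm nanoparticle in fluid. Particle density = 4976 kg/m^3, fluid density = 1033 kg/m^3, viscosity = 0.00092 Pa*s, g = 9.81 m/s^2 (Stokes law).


Radius R = 185/2 nm = 9.25e-08 m
Density difference = 4976 - 1033 = 3943 kg/m^3
v = 2 * R^2 * (rho_p - rho_f) * g / (9 * eta)
v = 2 * (9.25e-08)^2 * 3943 * 9.81 / (9 * 0.00092)
v = 7.99427e-08 m/s = 79.9427 nm/s

79.9427


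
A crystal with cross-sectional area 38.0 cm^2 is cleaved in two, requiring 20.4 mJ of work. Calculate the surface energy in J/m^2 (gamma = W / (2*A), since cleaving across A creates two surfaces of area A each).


Convert: A = 38.0 cm^2 = 0.0038 m^2, W = 20.4 mJ = 0.0204 J
Cleaving exposes two faces of area A, so total new surface = 2*A and gamma = W / (2*A)
gamma = 0.0204 / (2 * 0.0038)
gamma = 2.684 J/m^2

2.684


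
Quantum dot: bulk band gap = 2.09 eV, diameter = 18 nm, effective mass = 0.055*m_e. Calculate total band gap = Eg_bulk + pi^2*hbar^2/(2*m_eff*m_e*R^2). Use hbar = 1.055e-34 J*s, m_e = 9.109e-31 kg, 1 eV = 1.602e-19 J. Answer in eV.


Radius R = 18/2 nm = 9e-09 m
Confinement energy dE = pi^2 * hbar^2 / (2 * m_eff * m_e * R^2)
dE = pi^2 * (1.055e-34)^2 / (2 * 0.055 * 9.109e-31 * (9e-09)^2) J, divided by 1.602e-19 J/eV
dE = 0.0845 eV
Total band gap = E_g(bulk) + dE = 2.09 + 0.0845 = 2.1745 eV

2.1745


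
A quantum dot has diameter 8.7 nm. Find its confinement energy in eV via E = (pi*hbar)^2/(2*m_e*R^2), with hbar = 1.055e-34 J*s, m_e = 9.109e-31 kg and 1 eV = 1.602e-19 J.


Radius R = 8.7/2 = 4.35 nm = 4.35e-09 m
E = (pi * 1.055e-34)^2 / (2 * 9.109e-31 * (4.35e-09)^2)
E(J) = 3.18658e-21
E = E(J) / 1.602e-19 = 0.0199 eV

0.0199


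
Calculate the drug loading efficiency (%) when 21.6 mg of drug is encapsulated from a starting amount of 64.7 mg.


Drug loading efficiency = (drug loaded / drug initial) * 100
DLE = 21.6 / 64.7 * 100
DLE = 0.3338 * 100
DLE = 33.38%

33.38


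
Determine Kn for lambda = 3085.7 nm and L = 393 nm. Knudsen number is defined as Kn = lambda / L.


Knudsen number Kn = lambda / L
Kn = 3085.7 / 393
Kn = 7.8517

7.8517


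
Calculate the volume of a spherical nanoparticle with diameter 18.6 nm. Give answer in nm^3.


Radius r = 18.6/2 = 9.3 nm
Volume V = (4/3) * pi * r^3
V = (4/3) * pi * (9.3)^3
V = 3369.28 nm^3

3369.28


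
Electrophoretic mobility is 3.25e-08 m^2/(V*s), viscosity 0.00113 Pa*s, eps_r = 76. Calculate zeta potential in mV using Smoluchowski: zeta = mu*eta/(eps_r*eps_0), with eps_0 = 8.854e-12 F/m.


Smoluchowski equation: zeta = mu * eta / (eps_r * eps_0)
zeta = 3.25e-08 * 0.00113 / (76 * 8.854e-12)
zeta = 0.054577 V = 54.58 mV

54.58


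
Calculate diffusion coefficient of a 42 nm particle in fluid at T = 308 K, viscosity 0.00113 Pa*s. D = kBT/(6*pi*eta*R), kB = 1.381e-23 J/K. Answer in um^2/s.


Radius R = 42/2 = 21 nm = 2.1e-08 m
D = kB*T / (6*pi*eta*R)
D = 1.381e-23 * 308 / (6 * pi * 0.00113 * 2.1e-08)
D = 9.50923e-12 m^2/s = 9.509 um^2/s

9.509


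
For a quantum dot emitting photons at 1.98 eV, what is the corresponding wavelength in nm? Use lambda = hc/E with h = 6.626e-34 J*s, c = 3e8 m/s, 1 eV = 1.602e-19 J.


Convert energy: E = 1.98 eV = 1.98 * 1.602e-19 = 3.17196e-19 J
lambda = h*c / E = 6.626e-34 * 3e8 / 3.17196e-19
lambda = 6.26679e-07 m = 626.7 nm

626.7


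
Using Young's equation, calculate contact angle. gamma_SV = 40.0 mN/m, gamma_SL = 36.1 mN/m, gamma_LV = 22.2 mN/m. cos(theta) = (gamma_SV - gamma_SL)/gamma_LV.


cos(theta) = (gamma_SV - gamma_SL) / gamma_LV
cos(theta) = (40.0 - 36.1) / 22.2
cos(theta) = 0.175676
theta = arccos(0.175676) = 79.88 degrees

79.88


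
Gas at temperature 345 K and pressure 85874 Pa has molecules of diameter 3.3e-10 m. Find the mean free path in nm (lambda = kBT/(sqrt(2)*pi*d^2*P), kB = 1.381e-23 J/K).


Mean free path: lambda = kB*T / (sqrt(2) * pi * d^2 * P)
lambda = 1.381e-23 * 345 / (sqrt(2) * pi * (3.3e-10)^2 * 85874)
lambda = 1.14672e-07 m
lambda = 114.67 nm

114.67


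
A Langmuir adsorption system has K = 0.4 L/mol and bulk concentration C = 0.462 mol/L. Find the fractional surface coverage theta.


Langmuir isotherm: theta = K*C / (1 + K*C)
K*C = 0.4 * 0.462 = 0.1848
theta = 0.1848 / (1 + 0.1848) = 0.1848 / 1.1848
theta = 0.156

0.156


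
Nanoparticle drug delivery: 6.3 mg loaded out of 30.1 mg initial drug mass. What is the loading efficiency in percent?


Drug loading efficiency = (drug loaded / drug initial) * 100
DLE = 6.3 / 30.1 * 100
DLE = 0.2093 * 100
DLE = 20.93%

20.93


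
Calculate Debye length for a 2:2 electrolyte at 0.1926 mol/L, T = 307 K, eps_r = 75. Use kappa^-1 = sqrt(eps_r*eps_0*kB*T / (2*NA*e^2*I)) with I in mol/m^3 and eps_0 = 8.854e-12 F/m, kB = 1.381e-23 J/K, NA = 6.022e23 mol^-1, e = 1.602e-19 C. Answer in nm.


Ionic strength I = 0.1926 * 2^2 * 1000 = 770.4 mol/m^3
kappa^-1 = sqrt(75 * 8.854e-12 * 1.381e-23 * 307 / (2 * 6.022e23 * (1.602e-19)^2 * 770.4))
kappa^-1 = 0.344 nm

0.344


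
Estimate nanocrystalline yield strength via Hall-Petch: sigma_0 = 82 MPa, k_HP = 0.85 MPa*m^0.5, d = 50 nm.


d = 50 nm = 5e-08 m
sqrt(d) = 0.0002236068
Hall-Petch contribution = k / sqrt(d) = 0.85 / 0.0002236068 = 3801.3 MPa
sigma = sigma_0 + k/sqrt(d) = 82 + 3801.3 = 3883.3 MPa

3883.3


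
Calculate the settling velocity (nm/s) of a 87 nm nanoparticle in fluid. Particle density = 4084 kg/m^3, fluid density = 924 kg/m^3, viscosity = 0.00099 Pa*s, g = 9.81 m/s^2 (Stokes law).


Radius R = 87/2 nm = 4.35e-08 m
Density difference = 4084 - 924 = 3160 kg/m^3
v = 2 * R^2 * (rho_p - rho_f) * g / (9 * eta)
v = 2 * (4.35e-08)^2 * 3160 * 9.81 / (9 * 0.00099)
v = 1.3167e-08 m/s = 13.167 nm/s

13.167


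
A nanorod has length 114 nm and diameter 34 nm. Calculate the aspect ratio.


Aspect ratio AR = length / diameter
AR = 114 / 34
AR = 3.35

3.35


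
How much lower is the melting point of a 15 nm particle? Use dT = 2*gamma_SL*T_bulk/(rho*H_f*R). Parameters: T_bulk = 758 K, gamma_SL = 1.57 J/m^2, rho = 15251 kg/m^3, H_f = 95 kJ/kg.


Radius R = 15/2 = 7.5 nm = 7.5e-09 m
Convert H_f = 95 kJ/kg = 95000 J/kg
dT = 2 * gamma_SL * T_bulk / (rho * H_f * R)
dT = 2 * 1.57 * 758 / (15251 * 95000 * 7.5e-09)
dT = 219.0 K

219.0


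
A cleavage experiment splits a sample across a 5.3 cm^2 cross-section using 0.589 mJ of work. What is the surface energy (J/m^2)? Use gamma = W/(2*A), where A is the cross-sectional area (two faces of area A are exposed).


Convert: A = 5.3 cm^2 = 0.00053 m^2, W = 0.589 mJ = 0.000589 J
Cleaving exposes two faces of area A, so total new surface = 2*A and gamma = W / (2*A)
gamma = 0.000589 / (2 * 0.00053)
gamma = 0.556 J/m^2

0.556


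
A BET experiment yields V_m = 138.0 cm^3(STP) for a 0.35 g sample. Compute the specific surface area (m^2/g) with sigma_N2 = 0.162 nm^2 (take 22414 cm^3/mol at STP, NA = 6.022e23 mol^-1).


Number of moles in monolayer = V_m / 22414 = 138.0 / 22414 = 0.00615687
Number of molecules = moles * NA = 0.00615687 * 6.022e23
SA = molecules * sigma / mass
SA = (138.0 / 22414) * 6.022e23 * 0.162e-18 / 0.35
SA = 1716.1 m^2/g

1716.1


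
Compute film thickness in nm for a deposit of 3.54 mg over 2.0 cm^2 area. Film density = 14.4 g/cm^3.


Convert: m = 3.54 mg = 3.5400e-06 kg, A = 2.0 cm^2 = 2.0000e-04 m^2, rho = 14.4 g/cm^3 = 14400 kg/m^3
t = m / (A * rho)
t = 3.5400e-06 / (2.0000e-04 * 14400)
t = 1.2292e-06 m = 1229.2 nm

1229.2


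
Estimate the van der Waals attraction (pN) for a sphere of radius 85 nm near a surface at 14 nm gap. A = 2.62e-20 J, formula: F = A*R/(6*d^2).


Convert to SI: R = 85 nm = 8.5e-08 m, d = 14 nm = 1.4e-08 m
F = A * R / (6 * d^2)
F = 2.62e-20 * 8.5e-08 / (6 * (1.4e-08)^2)
F = 1.89371e-12 N = 1.894 pN

1.894


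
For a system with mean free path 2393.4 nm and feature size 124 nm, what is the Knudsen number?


Knudsen number Kn = lambda / L
Kn = 2393.4 / 124
Kn = 19.3016

19.3016


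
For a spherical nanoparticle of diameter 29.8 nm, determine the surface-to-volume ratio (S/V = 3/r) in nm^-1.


Radius r = 29.8/2 = 14.9 nm
S/V = 3 / r = 3 / 14.9
S/V = 0.2013 nm^-1

0.2013


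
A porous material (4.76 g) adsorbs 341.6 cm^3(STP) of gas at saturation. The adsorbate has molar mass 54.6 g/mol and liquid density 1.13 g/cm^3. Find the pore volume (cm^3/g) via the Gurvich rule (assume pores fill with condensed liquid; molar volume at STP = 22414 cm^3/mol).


Moles adsorbed n = V_ads / 22414 = 341.6 / 22414 = 1.524047e-02 mol
Liquid volume V_liq = n * M / rho_liq = 1.524047e-02 * 54.6 / 1.13 = 0.73640 cm^3
Specific pore volume V_pore = V_liq / m_sample = 0.73640 / 4.76
V_pore = 0.1547 cm^3/g

0.1547


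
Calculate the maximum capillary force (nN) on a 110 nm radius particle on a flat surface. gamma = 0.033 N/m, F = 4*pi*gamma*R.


Convert radius: R = 110 nm = 1.1e-07 m
F = 4 * pi * gamma * R
F = 4 * pi * 0.033 * 1.1e-07
F = 4.56159e-08 N = 45.6159 nN

45.6159


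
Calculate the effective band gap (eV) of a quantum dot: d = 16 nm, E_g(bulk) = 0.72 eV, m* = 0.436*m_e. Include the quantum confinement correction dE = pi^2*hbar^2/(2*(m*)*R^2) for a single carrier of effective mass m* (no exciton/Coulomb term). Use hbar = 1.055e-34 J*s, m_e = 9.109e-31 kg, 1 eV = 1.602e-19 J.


Radius R = 16/2 nm = 8e-09 m
Confinement energy dE = pi^2 * hbar^2 / (2 * m_eff * m_e * R^2)
dE = pi^2 * (1.055e-34)^2 / (2 * 0.436 * 9.109e-31 * (8e-09)^2) J, divided by 1.602e-19 J/eV
dE = 0.0135 eV
Total band gap = E_g(bulk) + dE = 0.72 + 0.0135 = 0.7335 eV

0.7335


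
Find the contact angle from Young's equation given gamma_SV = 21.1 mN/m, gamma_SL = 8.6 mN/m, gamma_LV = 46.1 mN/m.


cos(theta) = (gamma_SV - gamma_SL) / gamma_LV
cos(theta) = (21.1 - 8.6) / 46.1
cos(theta) = 0.27115
theta = arccos(0.27115) = 74.27 degrees

74.27


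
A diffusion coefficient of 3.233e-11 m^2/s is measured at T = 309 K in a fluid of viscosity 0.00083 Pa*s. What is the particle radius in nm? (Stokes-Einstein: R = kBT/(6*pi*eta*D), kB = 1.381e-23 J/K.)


Stokes-Einstein: R = kB*T / (6*pi*eta*D)
R = 1.381e-23 * 309 / (6 * pi * 0.00083 * 3.233e-11)
R = 8.4366e-09 m = 8.44 nm

8.44


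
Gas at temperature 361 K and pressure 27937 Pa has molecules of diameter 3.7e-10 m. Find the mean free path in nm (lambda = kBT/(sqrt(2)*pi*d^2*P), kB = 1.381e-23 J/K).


Mean free path: lambda = kB*T / (sqrt(2) * pi * d^2 * P)
lambda = 1.381e-23 * 361 / (sqrt(2) * pi * (3.7e-10)^2 * 27937)
lambda = 2.93395e-07 m
lambda = 293.4 nm

293.4


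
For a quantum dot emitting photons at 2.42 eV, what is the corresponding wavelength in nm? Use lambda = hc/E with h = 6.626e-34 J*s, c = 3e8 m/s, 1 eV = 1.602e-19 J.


Convert energy: E = 2.42 eV = 2.42 * 1.602e-19 = 3.87684e-19 J
lambda = h*c / E = 6.626e-34 * 3e8 / 3.87684e-19
lambda = 5.12737e-07 m = 512.7 nm

512.7


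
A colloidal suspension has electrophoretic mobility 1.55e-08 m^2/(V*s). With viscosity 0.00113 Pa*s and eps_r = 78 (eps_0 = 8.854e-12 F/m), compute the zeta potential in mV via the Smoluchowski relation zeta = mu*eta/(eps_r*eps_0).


Smoluchowski equation: zeta = mu * eta / (eps_r * eps_0)
zeta = 1.55e-08 * 0.00113 / (78 * 8.854e-12)
zeta = 0.025362 V = 25.36 mV

25.36


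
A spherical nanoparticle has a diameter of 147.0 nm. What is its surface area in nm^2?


Radius r = 147.0/2 = 73.5 nm
Surface area SA = 4 * pi * r^2
SA = 4 * pi * (73.5)^2
SA = 67886.68 nm^2

67886.68


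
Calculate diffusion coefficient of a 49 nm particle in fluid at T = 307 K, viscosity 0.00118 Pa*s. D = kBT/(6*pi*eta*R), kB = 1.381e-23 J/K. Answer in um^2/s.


Radius R = 49/2 = 24.5 nm = 2.45e-08 m
D = kB*T / (6*pi*eta*R)
D = 1.381e-23 * 307 / (6 * pi * 0.00118 * 2.45e-08)
D = 7.78006e-12 m^2/s = 7.78 um^2/s

7.78


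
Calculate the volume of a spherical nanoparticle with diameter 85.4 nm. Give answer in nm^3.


Radius r = 85.4/2 = 42.7 nm
Volume V = (4/3) * pi * r^3
V = (4/3) * pi * (42.7)^3
V = 326116.1 nm^3

326116.1


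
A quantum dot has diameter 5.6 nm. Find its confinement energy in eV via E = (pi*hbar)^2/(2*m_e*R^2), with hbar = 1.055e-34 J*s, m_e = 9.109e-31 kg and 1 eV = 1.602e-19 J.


Radius R = 5.6/2 = 2.8 nm = 2.8e-09 m
E = (pi * 1.055e-34)^2 / (2 * 9.109e-31 * (2.8e-09)^2)
E(J) = 7.69109e-21
E = E(J) / 1.602e-19 = 0.048 eV

0.048


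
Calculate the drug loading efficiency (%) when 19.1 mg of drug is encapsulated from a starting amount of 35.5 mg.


Drug loading efficiency = (drug loaded / drug initial) * 100
DLE = 19.1 / 35.5 * 100
DLE = 0.538 * 100
DLE = 53.8%

53.8


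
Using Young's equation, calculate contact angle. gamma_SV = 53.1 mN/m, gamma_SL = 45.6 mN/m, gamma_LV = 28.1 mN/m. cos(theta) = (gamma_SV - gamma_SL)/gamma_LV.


cos(theta) = (gamma_SV - gamma_SL) / gamma_LV
cos(theta) = (53.1 - 45.6) / 28.1
cos(theta) = 0.266904
theta = arccos(0.266904) = 74.52 degrees

74.52


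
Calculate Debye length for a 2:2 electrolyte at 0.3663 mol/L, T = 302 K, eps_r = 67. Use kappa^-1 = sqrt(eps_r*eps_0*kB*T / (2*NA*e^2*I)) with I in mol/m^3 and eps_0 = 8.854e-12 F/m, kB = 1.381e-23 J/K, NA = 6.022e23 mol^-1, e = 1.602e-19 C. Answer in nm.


Ionic strength I = 0.3663 * 2^2 * 1000 = 1465.2 mol/m^3
kappa^-1 = sqrt(67 * 8.854e-12 * 1.381e-23 * 302 / (2 * 6.022e23 * (1.602e-19)^2 * 1465.2))
kappa^-1 = 0.234 nm

0.234


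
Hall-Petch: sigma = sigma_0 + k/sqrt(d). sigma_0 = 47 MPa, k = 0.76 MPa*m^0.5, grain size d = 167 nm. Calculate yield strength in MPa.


d = 167 nm = 1.67e-07 m
sqrt(d) = 0.0004086563
Hall-Petch contribution = k / sqrt(d) = 0.76 / 0.0004086563 = 1859.8 MPa
sigma = sigma_0 + k/sqrt(d) = 47 + 1859.8 = 1906.8 MPa

1906.8
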